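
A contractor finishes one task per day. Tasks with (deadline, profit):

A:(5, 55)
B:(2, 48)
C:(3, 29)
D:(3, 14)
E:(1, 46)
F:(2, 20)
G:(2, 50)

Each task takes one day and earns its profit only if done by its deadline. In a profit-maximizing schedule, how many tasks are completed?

4

Profit order: A=55 G=50 B=48 E=46 C=29 F=20 D=14
Assign: A→slot 5, G→slot 2, B→slot 1, E skipped, C→slot 3, F skipped, D skipped.
Slots: [1:B] [2:G] [3:C] [5:A]
4 of 7 scheduled.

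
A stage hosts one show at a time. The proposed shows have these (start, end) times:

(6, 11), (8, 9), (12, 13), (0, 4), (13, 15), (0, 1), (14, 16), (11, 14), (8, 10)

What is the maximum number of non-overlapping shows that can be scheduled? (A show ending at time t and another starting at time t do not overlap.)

By end time: (0,1), (0,4), (8,9), (8,10), (6,11), (12,13), (11,14), (13,15), (14,16).
Pick (0,1); next start ≥ 1 → (8,9); next start ≥ 9 → (12,13); next start ≥ 13 → (13,15).
Selected 4 shows.

4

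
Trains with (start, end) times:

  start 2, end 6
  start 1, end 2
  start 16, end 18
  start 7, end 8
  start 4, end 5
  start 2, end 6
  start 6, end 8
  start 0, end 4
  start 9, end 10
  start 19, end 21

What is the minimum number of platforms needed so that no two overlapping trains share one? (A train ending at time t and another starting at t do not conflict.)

The answer is the maximum number of intervals overlapping at any instant.
Events (time:±→running): 0:+→1 1:+→2 2:-→1 2:+→2 2:+→3 … peak 3.

3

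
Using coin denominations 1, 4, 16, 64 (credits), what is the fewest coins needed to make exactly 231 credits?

9

Greedy: take as many of the largest coin as possible, then repeat with the remainder.
231 − 3×64→39 − 2×16→7 − 1×4→3 − 3×1→0
Total coins = 3 + 2 + 1 + 3 = 9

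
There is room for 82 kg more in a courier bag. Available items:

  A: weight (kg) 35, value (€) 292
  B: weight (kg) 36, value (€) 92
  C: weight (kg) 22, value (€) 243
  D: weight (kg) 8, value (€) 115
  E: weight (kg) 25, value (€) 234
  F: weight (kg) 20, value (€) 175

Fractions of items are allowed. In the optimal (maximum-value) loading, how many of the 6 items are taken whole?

4

Sort by value per unit weight and fill in that order.
Ratios (sorted): D 14.38, C 11.05, E 9.36, F 8.75, A 8.34, B 2.56
take D (8 @ 115); take C (22 @ 243); take E (25 @ 234); take F (20 @ 175); take 7/35 of A → 58.40. Capacity used 82/82.
4 item(s) taken whole; one partial (take 7/35 of A).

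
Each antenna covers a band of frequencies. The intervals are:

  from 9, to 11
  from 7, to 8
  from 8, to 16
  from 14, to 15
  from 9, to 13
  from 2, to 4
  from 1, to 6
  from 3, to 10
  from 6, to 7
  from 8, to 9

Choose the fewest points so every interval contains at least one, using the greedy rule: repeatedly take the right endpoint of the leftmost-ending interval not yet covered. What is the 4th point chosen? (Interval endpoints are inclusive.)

Process intervals by earliest right end; each time one isn't hit yet, stab at its right endpoint.
Sorted: [2,4] [1,6] [6,7] [7,8] [8,9] [3,10] [9,11] [9,13] [14,15] [8,16]
{[2,4],[1,6]} hit by 4; {[6,7],[7,8]} hit by 7; {[8,9],[3,10],[9,11],[9,13]} hit by 9; {[14,15],[8,16]} hit by 15.
Points: 4, 7, 9, 15 (4 total).

15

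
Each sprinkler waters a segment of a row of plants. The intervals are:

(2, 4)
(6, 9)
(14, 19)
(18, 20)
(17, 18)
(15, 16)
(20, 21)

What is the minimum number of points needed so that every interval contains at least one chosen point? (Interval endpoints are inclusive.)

Process intervals by earliest right end; each time one isn't hit yet, stab at its right endpoint.
By right end: [2,4]  [6,9]  [15,16]  [17,18]  [14,19]  [18,20]  [20,21]
[2,4] uncovered → point at 4; [6,9] uncovered → point at 9; [15,16] uncovered → point at 16; [17,18] uncovered → point at 18; [20,21] uncovered → point at 21.
Points: 4, 9, 16, 18, 21 (5 total).

5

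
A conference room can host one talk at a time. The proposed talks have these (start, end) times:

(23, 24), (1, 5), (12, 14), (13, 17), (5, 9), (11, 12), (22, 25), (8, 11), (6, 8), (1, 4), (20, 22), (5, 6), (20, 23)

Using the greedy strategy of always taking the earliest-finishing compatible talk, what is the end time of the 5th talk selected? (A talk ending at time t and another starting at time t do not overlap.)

Sorted by end: (1,4)  (1,5)  (5,6)  (6,8)  (5,9)  (8,11)  (11,12)  (12,14)  (13,17)  (20,22)  (20,23)  (23,24)  (22,25)
take (1,4); skip (1,5); take (5,6); take (6,8); skip (5,9); take (8,11); take (11,12); take (12,14); skip (13,17); take (20,22); take (23,24); skip (22,25).
Selected: (1,4) (5,6) (6,8) (8,11) (11,12) (12,14) (20,22) (23,24)

12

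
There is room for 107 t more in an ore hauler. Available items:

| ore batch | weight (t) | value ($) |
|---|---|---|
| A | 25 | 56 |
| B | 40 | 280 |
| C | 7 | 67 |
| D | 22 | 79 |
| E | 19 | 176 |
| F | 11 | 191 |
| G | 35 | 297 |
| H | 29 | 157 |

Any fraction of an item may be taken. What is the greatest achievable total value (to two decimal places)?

976.00

Sort by value per unit weight and fill in that order.
Ratios (sorted): F 17.36, C 9.57, E 9.26, G 8.49, B 7.00, H 5.41, D 3.59, A 2.24
take F (11 @ 191); take C (7 @ 67); take E (19 @ 176); take G (35 @ 297); take 35/40 of B → 245.00. Capacity used 107/107.
Total value = 976.00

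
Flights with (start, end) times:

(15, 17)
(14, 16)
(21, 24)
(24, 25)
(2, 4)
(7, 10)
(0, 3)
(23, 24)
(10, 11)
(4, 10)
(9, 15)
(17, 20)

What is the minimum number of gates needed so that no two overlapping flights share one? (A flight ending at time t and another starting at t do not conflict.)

starts: [0, 2, 4, 7, 9, 10, 14, 15, 17, 21, 23, 24]
ends:   [3, 4, 10, 10, 11, 15, 16, 17, 20, 24, 24, 25]
s0→1 s2→2 e3→1 e4→0 s4→1 s7→2 s9→3  — peak 3.

3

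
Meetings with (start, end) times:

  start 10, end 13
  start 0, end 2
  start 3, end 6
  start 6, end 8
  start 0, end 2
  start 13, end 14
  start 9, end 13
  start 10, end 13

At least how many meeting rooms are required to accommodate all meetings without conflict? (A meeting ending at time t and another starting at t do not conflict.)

3

The answer is the maximum number of intervals overlapping at any instant.
starts: [0, 0, 3, 6, 9, 10, 10, 13]
ends:   [2, 2, 6, 8, 13, 13, 13, 14]
s0→1 s0→2 e2→1 e2→0 s3→1 e6→0 s6→1 e8→0 s9→1 s10→2 s10→3  — peak 3.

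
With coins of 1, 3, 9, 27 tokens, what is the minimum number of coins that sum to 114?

6

114 − 4×27→6 − 2×3→0
Total coins = 4 + 2 = 6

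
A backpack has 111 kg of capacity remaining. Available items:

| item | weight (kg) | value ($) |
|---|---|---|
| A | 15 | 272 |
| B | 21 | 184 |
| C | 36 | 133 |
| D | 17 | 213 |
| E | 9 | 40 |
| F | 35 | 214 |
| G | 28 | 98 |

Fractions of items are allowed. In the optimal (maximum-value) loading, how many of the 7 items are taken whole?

5

Greedy by value/weight ratio, highest first.
Ratios (sorted): A 18.13, D 12.53, B 8.76, F 6.11, E 4.44, C 3.69, G 3.50
take A (15 @ 272); take D (17 @ 213); take B (21 @ 184); take F (35 @ 214); take E (9 @ 40); take 14/36 of C → 51.72. Capacity used 111/111.
5 item(s) taken whole; one partial (take 14/36 of C).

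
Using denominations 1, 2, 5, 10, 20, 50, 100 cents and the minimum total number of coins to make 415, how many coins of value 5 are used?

1

Use the largest denomination that fits, subtract, and repeat.
415 − 4×100→15 − 1×10→5 − 1×5→0
Count of 5: 1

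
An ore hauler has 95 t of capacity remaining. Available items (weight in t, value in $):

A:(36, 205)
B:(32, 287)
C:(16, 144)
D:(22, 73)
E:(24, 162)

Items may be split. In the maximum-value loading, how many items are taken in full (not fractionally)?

Ratios (sorted): C 9.00, B 8.97, E 6.75, A 5.69, D 3.32
take C (16 @ 144); take B (32 @ 287); take E (24 @ 162); take 23/36 of A → 130.97. Capacity used 95/95.
3 item(s) taken whole; one partial (take 23/36 of A).

3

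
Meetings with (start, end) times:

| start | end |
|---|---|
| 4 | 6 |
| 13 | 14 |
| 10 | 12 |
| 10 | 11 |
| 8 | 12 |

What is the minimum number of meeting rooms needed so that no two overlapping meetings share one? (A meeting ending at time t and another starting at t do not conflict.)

3

The answer is the maximum number of intervals overlapping at any instant.
starts: [4, 8, 10, 10, 13]
ends:   [6, 11, 12, 12, 14]
s4→1 e6→0 s8→1 s10→2 s10→3  — peak 3.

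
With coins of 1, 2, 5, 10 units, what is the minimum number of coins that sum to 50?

50 − 5×10→0
Total coins = 5 = 5

5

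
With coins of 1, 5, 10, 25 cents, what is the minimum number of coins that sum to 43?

43 = 1×25 + 1×10 + 1×5 + 3×1
Total coins = 1 + 1 + 1 + 3 = 6

6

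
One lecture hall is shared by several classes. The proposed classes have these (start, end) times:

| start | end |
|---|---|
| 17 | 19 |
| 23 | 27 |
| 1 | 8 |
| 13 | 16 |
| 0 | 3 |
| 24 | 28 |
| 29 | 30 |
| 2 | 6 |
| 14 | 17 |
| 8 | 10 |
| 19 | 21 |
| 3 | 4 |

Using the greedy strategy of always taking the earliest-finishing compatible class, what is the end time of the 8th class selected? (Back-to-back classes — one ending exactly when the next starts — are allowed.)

Order by finish time; keep every interval that doesn't clash with the previous kept one.
By end time: (0,3), (3,4), (2,6), (1,8), (8,10), (13,16), (14,17), (17,19), (19,21), (23,27), (24,28), (29,30).
Pick (0,3); next start ≥ 3 → (3,4); next start ≥ 4 → (8,10); next start ≥ 10 → (13,16); next start ≥ 16 → (17,19); next start ≥ 19 → (19,21); next start ≥ 21 → (23,27); next start ≥ 27 → (29,30).
Selected: (0,3) (3,4) (8,10) (13,16) (17,19) (19,21) (23,27) (29,30)

30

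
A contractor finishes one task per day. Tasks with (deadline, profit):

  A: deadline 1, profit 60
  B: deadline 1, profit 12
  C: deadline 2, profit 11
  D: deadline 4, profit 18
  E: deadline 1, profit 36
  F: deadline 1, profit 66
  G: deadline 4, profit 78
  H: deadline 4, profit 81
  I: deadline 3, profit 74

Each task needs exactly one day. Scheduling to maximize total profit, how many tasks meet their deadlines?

4

Sort by profit descending; place each in the latest free slot ≤ its deadline.
By profit: H(d4,81), G(d4,78), I(d3,74), F(d1,66), A(d1,60), E(d1,36), D(d4,18), B(d1,12), C(d2,11)
H→slot 4; G→slot 3; I→slot 2; F→slot 1; A skipped; E skipped; D skipped; B skipped; C skipped.
4 of 9 scheduled.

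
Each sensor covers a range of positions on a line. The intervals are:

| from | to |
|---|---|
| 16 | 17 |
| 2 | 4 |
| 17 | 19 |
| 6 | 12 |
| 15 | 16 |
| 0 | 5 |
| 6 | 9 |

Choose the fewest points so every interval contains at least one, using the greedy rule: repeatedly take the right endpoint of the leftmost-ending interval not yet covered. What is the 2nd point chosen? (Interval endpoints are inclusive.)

9

Sort by right endpoint; whenever an interval is uncovered, place a point at its right end.
Sorted: [2,4] [0,5] [6,9] [6,12] [15,16] [16,17] [17,19]
{[2,4],[0,5]} hit by 4; {[6,9],[6,12]} hit by 9; {[15,16],[16,17]} hit by 16; {[17,19]} hit by 19.
Points: 4, 9, 16, 19 (4 total).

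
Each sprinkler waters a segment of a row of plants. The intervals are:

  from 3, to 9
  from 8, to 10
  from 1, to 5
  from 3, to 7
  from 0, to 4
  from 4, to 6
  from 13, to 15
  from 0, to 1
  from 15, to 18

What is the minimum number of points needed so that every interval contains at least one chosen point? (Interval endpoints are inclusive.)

Process intervals by earliest right end; each time one isn't hit yet, stab at its right endpoint.
By right end: [0,1]  [0,4]  [1,5]  [4,6]  [3,7]  [3,9]  [8,10]  [13,15]  [15,18]
[0,1] uncovered → point at 1; [4,6] uncovered → point at 6; [8,10] uncovered → point at 10; [13,15] uncovered → point at 15.
Points: 1, 6, 10, 15 (4 total).

4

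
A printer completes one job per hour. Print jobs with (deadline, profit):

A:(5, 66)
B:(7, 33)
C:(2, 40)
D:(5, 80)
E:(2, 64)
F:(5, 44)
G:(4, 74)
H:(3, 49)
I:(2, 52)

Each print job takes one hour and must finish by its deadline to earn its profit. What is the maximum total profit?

369

Take jobs in profit order; each goes to the latest open slot no later than its deadline.
By profit: D(d5,80), G(d4,74), A(d5,66), E(d2,64), I(d2,52), H(d3,49), F(d5,44), C(d2,40), B(d7,33)
D→slot 5; G→slot 4; A→slot 3; E→slot 2; I→slot 1; H skipped; F skipped; C skipped; B→slot 7.
Profit = 52 + 64 + 66 + 74 + 80 + 33 = 369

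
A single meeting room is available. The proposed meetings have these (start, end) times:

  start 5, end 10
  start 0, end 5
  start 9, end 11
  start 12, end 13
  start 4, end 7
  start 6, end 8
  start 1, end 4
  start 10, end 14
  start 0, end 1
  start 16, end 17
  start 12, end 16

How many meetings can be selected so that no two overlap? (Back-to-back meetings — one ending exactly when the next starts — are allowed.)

Sorted by end: (0,1)  (1,4)  (0,5)  (4,7)  (6,8)  (5,10)  (9,11)  (12,13)  (10,14)  (12,16)  (16,17)
take (0,1); take (1,4); take (4,7); skip (6,8); take (9,11); take (12,13); take (16,17).
Selected 6 meetings.

6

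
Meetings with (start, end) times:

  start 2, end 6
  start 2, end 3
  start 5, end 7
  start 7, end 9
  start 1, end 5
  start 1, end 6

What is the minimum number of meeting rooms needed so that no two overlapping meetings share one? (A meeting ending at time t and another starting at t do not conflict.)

starts: [1, 1, 2, 2, 5, 7]
ends:   [3, 5, 6, 6, 7, 9]
s1→1 s1→2 s2→3 s2→4  — peak 4.

4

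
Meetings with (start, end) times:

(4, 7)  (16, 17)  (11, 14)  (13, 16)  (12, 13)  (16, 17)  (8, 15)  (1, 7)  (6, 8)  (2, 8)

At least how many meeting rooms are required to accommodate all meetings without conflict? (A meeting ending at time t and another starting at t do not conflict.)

Count concurrent intervals with a sweep; the peak is the room count.
Events (time:±→running): 1:+→1 2:+→2 4:+→3 6:+→4 … peak 4.

4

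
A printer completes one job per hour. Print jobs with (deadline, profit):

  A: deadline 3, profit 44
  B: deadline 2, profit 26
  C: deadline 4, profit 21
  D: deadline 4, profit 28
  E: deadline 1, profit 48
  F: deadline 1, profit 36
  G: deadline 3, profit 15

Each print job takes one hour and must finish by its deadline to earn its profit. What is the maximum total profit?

Sort by profit descending; place each in the latest free slot ≤ its deadline.
Profit order: E=48 A=44 F=36 D=28 B=26 C=21 G=15
Assign: E→slot 1, A→slot 3, F skipped, D→slot 4, B→slot 2, C skipped, G skipped.
Slots: [1:E] [2:B] [3:A] [4:D]
Profit = 48 + 26 + 44 + 28 = 146

146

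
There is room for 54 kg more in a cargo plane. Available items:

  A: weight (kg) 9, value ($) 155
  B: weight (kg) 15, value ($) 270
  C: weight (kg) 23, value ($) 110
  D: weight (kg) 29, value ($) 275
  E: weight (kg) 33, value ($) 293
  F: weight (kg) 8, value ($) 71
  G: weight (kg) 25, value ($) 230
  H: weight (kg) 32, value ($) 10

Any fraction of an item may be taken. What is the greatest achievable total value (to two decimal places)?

709.20

Greedy by value/weight ratio, highest first.
Order: B (270/15=18.00) > A (155/9=17.22) > D (275/29=9.48) > G (230/25=9.20) > E (293/33=8.88) > F (71/8=8.88) > C (110/23=4.78) > H (10/32=0.31)
Fill: take B (15 @ 270) → take A (9 @ 155) → take D (29 @ 275) → take 1/25 of G → 9.20; 54/54 used.
Total value = 709.20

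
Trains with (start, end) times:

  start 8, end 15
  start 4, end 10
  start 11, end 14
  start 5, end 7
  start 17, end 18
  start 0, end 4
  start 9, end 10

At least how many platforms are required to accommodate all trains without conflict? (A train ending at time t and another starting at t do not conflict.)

The answer is the maximum number of intervals overlapping at any instant.
starts: [0, 4, 5, 8, 9, 11, 17]
ends:   [4, 7, 10, 10, 14, 15, 18]
s0→1 e4→0 s4→1 s5→2 e7→1 s8→2 s9→3  — peak 3.

3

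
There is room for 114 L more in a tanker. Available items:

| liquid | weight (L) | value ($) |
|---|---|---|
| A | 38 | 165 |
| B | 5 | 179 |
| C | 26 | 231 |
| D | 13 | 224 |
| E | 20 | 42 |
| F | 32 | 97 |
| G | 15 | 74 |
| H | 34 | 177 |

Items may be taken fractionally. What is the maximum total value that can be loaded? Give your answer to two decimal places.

976.18

Greedy by value/weight ratio, highest first.
Order: B (179/5=35.80) > D (224/13=17.23) > C (231/26=8.88) > H (177/34=5.21) > G (74/15=4.93) > A (165/38=4.34) > F (97/32=3.03) > E (42/20=2.10)
Fill: take B (5 @ 179) → take D (13 @ 224) → take C (26 @ 231) → take H (34 @ 177) → take G (15 @ 74) → take 21/38 of A → 91.18; 114/114 used.
Total value = 976.18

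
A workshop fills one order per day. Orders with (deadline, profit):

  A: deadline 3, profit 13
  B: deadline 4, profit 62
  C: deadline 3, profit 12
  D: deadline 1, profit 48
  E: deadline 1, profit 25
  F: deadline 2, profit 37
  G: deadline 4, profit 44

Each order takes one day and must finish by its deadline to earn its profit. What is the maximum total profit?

Sort by profit descending; place each in the latest free slot ≤ its deadline.
By profit: B(d4,62), D(d1,48), G(d4,44), F(d2,37), E(d1,25), A(d3,13), C(d3,12)
B→slot 4; D→slot 1; G→slot 3; F→slot 2; E skipped; A skipped; C skipped.
Profit = 48 + 37 + 44 + 62 = 191

191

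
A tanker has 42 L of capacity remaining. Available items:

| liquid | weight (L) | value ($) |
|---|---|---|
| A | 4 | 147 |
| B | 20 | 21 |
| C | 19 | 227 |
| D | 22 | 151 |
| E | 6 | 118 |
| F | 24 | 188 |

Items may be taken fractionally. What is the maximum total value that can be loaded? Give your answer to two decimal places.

593.83

Sort by value per unit weight and fill in that order.
Order: A (147/4=36.75) > E (118/6=19.67) > C (227/19=11.95) > F (188/24=7.83) > D (151/22=6.86) > B (21/20=1.05)
Fill: take A (4 @ 147) → take E (6 @ 118) → take C (19 @ 227) → take 13/24 of F → 101.83; 42/42 used.
Total value = 593.83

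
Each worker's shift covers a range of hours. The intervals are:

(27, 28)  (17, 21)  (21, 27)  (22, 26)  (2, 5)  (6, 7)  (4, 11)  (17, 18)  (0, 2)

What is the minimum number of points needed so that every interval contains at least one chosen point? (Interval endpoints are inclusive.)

5

By right end: [0,2]  [2,5]  [6,7]  [4,11]  [17,18]  [17,21]  [22,26]  [21,27]  [27,28]
[0,2] uncovered → point at 2; [6,7] uncovered → point at 7; [17,18] uncovered → point at 18; [22,26] uncovered → point at 26; [27,28] uncovered → point at 28.
Points: 2, 7, 18, 26, 28 (5 total).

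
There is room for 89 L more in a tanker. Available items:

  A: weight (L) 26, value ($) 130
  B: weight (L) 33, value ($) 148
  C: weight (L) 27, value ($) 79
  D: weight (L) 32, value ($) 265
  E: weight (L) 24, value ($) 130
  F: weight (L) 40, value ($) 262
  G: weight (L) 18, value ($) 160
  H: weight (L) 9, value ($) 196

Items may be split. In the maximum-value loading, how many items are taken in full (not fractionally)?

3

Greedy by value/weight ratio, highest first.
Ratios (sorted): H 21.78, G 8.89, D 8.28, F 6.55, E 5.42, A 5.00, B 4.48, C 2.93
take H (9 @ 196); take G (18 @ 160); take D (32 @ 265); take 30/40 of F → 196.50. Capacity used 89/89.
3 item(s) taken whole; one partial (take 30/40 of F).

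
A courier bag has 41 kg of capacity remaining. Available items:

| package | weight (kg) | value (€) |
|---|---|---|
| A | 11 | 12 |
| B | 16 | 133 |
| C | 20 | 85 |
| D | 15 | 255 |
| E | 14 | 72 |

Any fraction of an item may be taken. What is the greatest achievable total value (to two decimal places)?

Greedy by value/weight ratio, highest first.
Order: D (255/15=17.00) > B (133/16=8.31) > E (72/14=5.14) > C (85/20=4.25) > A (12/11=1.09)
Fill: take D (15 @ 255) → take B (16 @ 133) → take 10/14 of E → 51.43; 41/41 used.
Total value = 439.43

439.43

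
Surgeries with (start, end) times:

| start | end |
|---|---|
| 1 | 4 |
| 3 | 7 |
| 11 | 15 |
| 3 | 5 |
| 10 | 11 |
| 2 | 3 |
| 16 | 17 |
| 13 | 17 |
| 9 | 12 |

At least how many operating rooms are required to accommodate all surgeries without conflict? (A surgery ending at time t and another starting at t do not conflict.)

3

Count concurrent intervals with a sweep; the peak is the room count.
starts: [1, 2, 3, 3, 9, 10, 11, 13, 16]
ends:   [3, 4, 5, 7, 11, 12, 15, 17, 17]
s1→1 s2→2 e3→1 s3→2 s3→3  — peak 3.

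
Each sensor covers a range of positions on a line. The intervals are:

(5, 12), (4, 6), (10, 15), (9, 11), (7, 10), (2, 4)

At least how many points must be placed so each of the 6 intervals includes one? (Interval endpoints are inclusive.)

Process intervals by earliest right end; each time one isn't hit yet, stab at its right endpoint.
By right end: [2,4]  [4,6]  [7,10]  [9,11]  [5,12]  [10,15]
[2,4] uncovered → point at 4; [7,10] uncovered → point at 10.
Points: 4, 10 (2 total).

2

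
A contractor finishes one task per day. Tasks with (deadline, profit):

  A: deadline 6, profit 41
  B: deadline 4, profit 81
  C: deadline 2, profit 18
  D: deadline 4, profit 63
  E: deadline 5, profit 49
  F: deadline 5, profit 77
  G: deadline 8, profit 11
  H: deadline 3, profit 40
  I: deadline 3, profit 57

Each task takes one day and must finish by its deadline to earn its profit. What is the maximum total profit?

Take jobs in profit order; each goes to the latest open slot no later than its deadline.
By profit: B(d4,81), F(d5,77), D(d4,63), I(d3,57), E(d5,49), A(d6,41), H(d3,40), C(d2,18), G(d8,11)
B→slot 4; F→slot 5; D→slot 3; I→slot 2; E→slot 1; A→slot 6; H skipped; C skipped; G→slot 8.
Profit = 49 + 57 + 63 + 81 + 77 + 41 + 11 = 379

379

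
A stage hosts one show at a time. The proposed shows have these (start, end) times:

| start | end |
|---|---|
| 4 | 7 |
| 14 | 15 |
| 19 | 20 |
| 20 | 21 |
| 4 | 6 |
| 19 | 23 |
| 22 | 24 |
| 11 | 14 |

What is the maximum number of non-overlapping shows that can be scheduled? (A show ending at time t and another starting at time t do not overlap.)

Greedy by earliest finish: after sorting by end time, pick each interval compatible with the last pick.
By end time: (4,6), (4,7), (11,14), (14,15), (19,20), (20,21), (19,23), (22,24).
Pick (4,6); next start ≥ 6 → (11,14); next start ≥ 14 → (14,15); next start ≥ 15 → (19,20); next start ≥ 20 → (20,21); next start ≥ 21 → (22,24).
Selected 6 shows.

6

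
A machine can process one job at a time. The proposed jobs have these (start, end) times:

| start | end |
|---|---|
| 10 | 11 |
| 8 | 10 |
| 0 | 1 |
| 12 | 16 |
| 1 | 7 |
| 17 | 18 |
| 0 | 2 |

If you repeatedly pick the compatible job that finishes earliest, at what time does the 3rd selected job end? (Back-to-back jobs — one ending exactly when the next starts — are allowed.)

10

Greedy by earliest finish: after sorting by end time, pick each interval compatible with the last pick.
Sorted by end: (0,1)  (0,2)  (1,7)  (8,10)  (10,11)  (12,16)  (17,18)
take (0,1); take (1,7); take (8,10); take (10,11); take (12,16); take (17,18).
Selected: (0,1) (1,7) (8,10) (10,11) (12,16) (17,18)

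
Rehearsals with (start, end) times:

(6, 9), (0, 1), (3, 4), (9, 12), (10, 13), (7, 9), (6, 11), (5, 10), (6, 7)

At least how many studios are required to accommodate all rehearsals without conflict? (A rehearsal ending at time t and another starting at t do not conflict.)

4

The answer is the maximum number of intervals overlapping at any instant.
starts: [0, 3, 5, 6, 6, 6, 7, 9, 10]
ends:   [1, 4, 7, 9, 9, 10, 11, 12, 13]
s0→1 e1→0 s3→1 e4→0 s5→1 s6→2 s6→3 s6→4  — peak 4.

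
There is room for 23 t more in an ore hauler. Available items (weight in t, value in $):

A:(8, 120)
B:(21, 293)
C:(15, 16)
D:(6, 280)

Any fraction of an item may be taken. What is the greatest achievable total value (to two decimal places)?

525.57

Order: D (280/6=46.67) > A (120/8=15.00) > B (293/21=13.95) > C (16/15=1.07)
Fill: take D (6 @ 280) → take A (8 @ 120) → take 9/21 of B → 125.57; 23/23 used.
Total value = 525.57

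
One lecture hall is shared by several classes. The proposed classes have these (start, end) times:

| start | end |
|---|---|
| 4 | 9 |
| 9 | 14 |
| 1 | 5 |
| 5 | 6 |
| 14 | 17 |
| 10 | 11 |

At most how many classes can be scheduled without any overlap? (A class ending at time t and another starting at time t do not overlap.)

By end time: (1,5), (5,6), (4,9), (10,11), (9,14), (14,17).
Pick (1,5); next start ≥ 5 → (5,6); next start ≥ 6 → (10,11); next start ≥ 11 → (14,17).
Selected 4 classes.

4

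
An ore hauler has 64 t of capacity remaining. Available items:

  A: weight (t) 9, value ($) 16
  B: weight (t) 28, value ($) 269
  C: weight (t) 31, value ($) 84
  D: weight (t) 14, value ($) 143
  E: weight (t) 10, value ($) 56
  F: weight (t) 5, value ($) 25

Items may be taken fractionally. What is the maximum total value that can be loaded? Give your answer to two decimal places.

Greedy by value/weight ratio, highest first.
Order: D (143/14=10.21) > B (269/28=9.61) > E (56/10=5.60) > F (25/5=5.00) > C (84/31=2.71) > A (16/9=1.78)
Fill: take D (14 @ 143) → take B (28 @ 269) → take E (10 @ 56) → take F (5 @ 25) → take 7/31 of C → 18.97; 64/64 used.
Total value = 511.97

511.97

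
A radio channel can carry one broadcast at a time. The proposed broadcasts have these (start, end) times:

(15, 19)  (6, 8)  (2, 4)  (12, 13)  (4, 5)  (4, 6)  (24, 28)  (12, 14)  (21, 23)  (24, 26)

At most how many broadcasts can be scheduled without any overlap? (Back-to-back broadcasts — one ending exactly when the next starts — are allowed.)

7

Order by finish time; keep every interval that doesn't clash with the previous kept one.
By end time: (2,4), (4,5), (4,6), (6,8), (12,13), (12,14), (15,19), (21,23), (24,26), (24,28).
Pick (2,4); next start ≥ 4 → (4,5); next start ≥ 5 → (6,8); next start ≥ 8 → (12,13); next start ≥ 13 → (15,19); next start ≥ 19 → (21,23); next start ≥ 23 → (24,26).
Selected 7 broadcasts.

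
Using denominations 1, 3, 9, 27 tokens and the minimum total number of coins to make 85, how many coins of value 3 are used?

1

85 = 3×27 + 1×3 + 1×1
Count of 3: 1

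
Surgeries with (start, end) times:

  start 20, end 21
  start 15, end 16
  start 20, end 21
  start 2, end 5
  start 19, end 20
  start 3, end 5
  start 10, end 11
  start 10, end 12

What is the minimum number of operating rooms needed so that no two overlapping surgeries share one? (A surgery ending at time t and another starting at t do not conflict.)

2

starts: [2, 3, 10, 10, 15, 19, 20, 20]
ends:   [5, 5, 11, 12, 16, 20, 21, 21]
s2→1 s3→2  — peak 2.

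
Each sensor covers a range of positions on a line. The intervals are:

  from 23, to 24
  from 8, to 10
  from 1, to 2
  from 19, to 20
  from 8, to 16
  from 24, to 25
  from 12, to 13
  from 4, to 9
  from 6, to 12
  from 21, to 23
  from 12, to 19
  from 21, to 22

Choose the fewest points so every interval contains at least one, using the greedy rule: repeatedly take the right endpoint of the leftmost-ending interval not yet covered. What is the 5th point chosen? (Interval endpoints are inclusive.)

22

Process intervals by earliest right end; each time one isn't hit yet, stab at its right endpoint.
By right end: [1,2]  [4,9]  [8,10]  [6,12]  [12,13]  [8,16]  [12,19]  [19,20]  [21,22]  [21,23]  [23,24]  [24,25]
[1,2] uncovered → point at 2; [4,9] uncovered → point at 9; [12,13] uncovered → point at 13; [19,20] uncovered → point at 20; [21,22] uncovered → point at 22; [23,24] uncovered → point at 24.
Points: 2, 9, 13, 20, 22, 24 (6 total).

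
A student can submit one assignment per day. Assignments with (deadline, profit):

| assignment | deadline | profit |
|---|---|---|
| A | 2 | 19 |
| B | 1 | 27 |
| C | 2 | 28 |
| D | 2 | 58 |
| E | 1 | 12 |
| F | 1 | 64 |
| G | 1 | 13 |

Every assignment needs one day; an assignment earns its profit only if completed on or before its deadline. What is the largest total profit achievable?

By profit: F(d1,64), D(d2,58), C(d2,28), B(d1,27), A(d2,19), G(d1,13), E(d1,12)
F→slot 1; D→slot 2; C skipped; B skipped; A skipped; G skipped; E skipped.
Profit = 64 + 58 = 122

122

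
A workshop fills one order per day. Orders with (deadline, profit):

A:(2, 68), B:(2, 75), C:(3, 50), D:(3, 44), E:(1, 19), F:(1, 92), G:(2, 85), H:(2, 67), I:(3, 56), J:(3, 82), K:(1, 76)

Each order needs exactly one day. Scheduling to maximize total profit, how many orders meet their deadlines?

3

By profit: F(d1,92), G(d2,85), J(d3,82), K(d1,76), B(d2,75), A(d2,68), H(d2,67), I(d3,56), C(d3,50), D(d3,44), E(d1,19)
F→slot 1; G→slot 2; J→slot 3; K skipped; B skipped; A skipped; H skipped; I skipped; C skipped; D skipped; E skipped.
3 of 11 scheduled.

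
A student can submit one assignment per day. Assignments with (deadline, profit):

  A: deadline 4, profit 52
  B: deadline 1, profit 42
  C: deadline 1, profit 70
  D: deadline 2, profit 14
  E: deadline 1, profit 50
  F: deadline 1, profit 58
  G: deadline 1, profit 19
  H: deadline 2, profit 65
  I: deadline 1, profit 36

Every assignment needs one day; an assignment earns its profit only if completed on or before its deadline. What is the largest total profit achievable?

187

By profit: C(d1,70), H(d2,65), F(d1,58), A(d4,52), E(d1,50), B(d1,42), I(d1,36), G(d1,19), D(d2,14)
C→slot 1; H→slot 2; F skipped; A→slot 4; E skipped; B skipped; I skipped; G skipped; D skipped.
Profit = 70 + 65 + 52 = 187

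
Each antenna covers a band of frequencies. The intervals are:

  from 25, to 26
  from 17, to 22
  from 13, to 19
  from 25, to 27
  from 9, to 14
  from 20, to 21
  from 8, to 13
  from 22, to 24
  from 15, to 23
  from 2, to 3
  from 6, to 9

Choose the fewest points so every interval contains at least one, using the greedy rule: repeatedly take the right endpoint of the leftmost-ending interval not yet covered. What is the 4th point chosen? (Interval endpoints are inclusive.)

21

Sort by right endpoint; whenever an interval is uncovered, place a point at its right end.
Sorted: [2,3] [6,9] [8,13] [9,14] [13,19] [20,21] [17,22] [15,23] [22,24] [25,26] [25,27]
{[2,3]} hit by 3; {[6,9],[8,13],[9,14]} hit by 9; {[13,19]} hit by 19; {[20,21],[17,22],[15,23]} hit by 21; {[22,24]} hit by 24; {[25,26],[25,27]} hit by 26.
Points: 3, 9, 19, 21, 24, 26 (6 total).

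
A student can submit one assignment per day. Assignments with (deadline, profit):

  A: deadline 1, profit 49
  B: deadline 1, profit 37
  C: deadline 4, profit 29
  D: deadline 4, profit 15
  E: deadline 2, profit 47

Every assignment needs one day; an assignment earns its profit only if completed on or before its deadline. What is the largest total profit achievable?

140

Sort by profit descending; place each in the latest free slot ≤ its deadline.
By profit: A(d1,49), E(d2,47), B(d1,37), C(d4,29), D(d4,15)
A→slot 1; E→slot 2; B skipped; C→slot 4; D→slot 3.
Profit = 49 + 47 + 15 + 29 = 140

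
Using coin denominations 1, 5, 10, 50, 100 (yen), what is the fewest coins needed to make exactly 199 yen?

Greedy: take as many of the largest coin as possible, then repeat with the remainder.
199 = 1×100 + 1×50 + 4×10 + 1×5 + 4×1
Total coins = 1 + 1 + 4 + 1 + 4 = 11

11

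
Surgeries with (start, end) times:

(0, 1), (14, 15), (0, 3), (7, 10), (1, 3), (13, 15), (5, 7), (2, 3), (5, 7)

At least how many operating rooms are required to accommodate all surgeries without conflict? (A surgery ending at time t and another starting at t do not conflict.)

Count concurrent intervals with a sweep; the peak is the room count.
Events (time:±→running): 0:+→1 0:+→2 1:-→1 1:+→2 2:+→3 … peak 3.

3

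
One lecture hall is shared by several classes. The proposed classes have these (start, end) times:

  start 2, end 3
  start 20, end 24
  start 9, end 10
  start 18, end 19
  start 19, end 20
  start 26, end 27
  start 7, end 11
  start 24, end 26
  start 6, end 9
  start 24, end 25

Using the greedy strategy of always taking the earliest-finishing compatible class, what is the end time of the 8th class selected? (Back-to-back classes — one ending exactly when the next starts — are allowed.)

Greedy by earliest finish: after sorting by end time, pick each interval compatible with the last pick.
By end time: (2,3), (6,9), (9,10), (7,11), (18,19), (19,20), (20,24), (24,25), (24,26), (26,27).
Pick (2,3); next start ≥ 3 → (6,9); next start ≥ 9 → (9,10); next start ≥ 10 → (18,19); next start ≥ 19 → (19,20); next start ≥ 20 → (20,24); next start ≥ 24 → (24,25); next start ≥ 25 → (26,27).
Selected: (2,3) (6,9) (9,10) (18,19) (19,20) (20,24) (24,25) (26,27)

27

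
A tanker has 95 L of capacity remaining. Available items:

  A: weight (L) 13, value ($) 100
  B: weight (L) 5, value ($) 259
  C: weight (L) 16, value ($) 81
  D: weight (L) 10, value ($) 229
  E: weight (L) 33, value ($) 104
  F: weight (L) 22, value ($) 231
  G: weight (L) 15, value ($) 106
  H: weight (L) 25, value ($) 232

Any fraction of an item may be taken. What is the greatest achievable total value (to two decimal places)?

1182.31

Ratios (sorted): B 51.80, D 22.90, F 10.50, H 9.28, A 7.69, G 7.07, C 5.06, E 3.15
take B (5 @ 259); take D (10 @ 229); take F (22 @ 231); take H (25 @ 232); take A (13 @ 100); take G (15 @ 106); take 5/16 of C → 25.31. Capacity used 95/95.
Total value = 1182.31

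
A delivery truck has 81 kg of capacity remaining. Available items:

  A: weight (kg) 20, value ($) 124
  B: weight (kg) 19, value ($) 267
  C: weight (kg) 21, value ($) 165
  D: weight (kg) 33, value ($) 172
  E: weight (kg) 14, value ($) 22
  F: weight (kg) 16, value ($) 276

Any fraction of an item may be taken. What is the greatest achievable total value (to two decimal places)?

858.06

Greedy by value/weight ratio, highest first.
Order: F (276/16=17.25) > B (267/19=14.05) > C (165/21=7.86) > A (124/20=6.20) > D (172/33=5.21) > E (22/14=1.57)
Fill: take F (16 @ 276) → take B (19 @ 267) → take C (21 @ 165) → take A (20 @ 124) → take 5/33 of D → 26.06; 81/81 used.
Total value = 858.06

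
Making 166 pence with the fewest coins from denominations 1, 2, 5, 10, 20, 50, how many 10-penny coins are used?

166 = 3×50 + 1×10 + 1×5 + 1×1
Count of 10: 1

1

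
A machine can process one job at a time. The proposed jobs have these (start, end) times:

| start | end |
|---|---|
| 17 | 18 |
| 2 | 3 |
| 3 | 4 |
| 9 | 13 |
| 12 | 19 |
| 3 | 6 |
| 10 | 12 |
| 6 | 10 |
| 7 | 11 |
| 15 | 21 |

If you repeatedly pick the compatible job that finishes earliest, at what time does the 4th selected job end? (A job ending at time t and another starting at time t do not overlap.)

Sorted by end: (2,3)  (3,4)  (3,6)  (6,10)  (7,11)  (10,12)  (9,13)  (17,18)  (12,19)  (15,21)
take (2,3); take (3,4); take (6,10); take (10,12); take (17,18); skip (15,21).
Selected: (2,3) (3,4) (6,10) (10,12) (17,18)

12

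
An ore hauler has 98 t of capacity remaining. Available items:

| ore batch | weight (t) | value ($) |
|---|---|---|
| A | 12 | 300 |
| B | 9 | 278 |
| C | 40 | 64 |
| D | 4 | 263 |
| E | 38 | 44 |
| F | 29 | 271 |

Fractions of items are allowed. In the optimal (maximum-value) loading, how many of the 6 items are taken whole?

5

Order: D (263/4=65.75) > B (278/9=30.89) > A (300/12=25.00) > F (271/29=9.34) > C (64/40=1.60) > E (44/38=1.16)
Fill: take D (4 @ 263) → take B (9 @ 278) → take A (12 @ 300) → take F (29 @ 271) → take C (40 @ 64) → take 4/38 of E → 4.63; 98/98 used.
5 item(s) taken whole; one partial (take 4/38 of E).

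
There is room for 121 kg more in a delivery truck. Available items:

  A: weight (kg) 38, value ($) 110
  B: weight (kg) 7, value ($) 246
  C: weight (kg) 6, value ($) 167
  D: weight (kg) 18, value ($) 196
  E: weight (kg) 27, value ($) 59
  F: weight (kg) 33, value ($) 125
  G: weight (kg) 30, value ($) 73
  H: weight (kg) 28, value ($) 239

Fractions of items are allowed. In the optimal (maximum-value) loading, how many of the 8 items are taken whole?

Sort by value per unit weight and fill in that order.
Ratios (sorted): B 35.14, C 27.83, D 10.89, H 8.54, F 3.79, A 2.89, G 2.43, E 2.19
take B (7 @ 246); take C (6 @ 167); take D (18 @ 196); take H (28 @ 239); take F (33 @ 125); take 29/38 of A → 83.95. Capacity used 121/121.
5 item(s) taken whole; one partial (take 29/38 of A).

5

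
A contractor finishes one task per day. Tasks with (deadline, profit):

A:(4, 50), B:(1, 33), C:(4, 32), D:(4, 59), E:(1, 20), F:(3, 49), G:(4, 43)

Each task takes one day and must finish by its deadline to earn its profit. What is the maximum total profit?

Profit order: D=59 A=50 F=49 G=43 B=33 C=32 E=20
Assign: D→slot 4, A→slot 3, F→slot 2, G→slot 1, B skipped, C skipped, E skipped.
Slots: [1:G] [2:F] [3:A] [4:D]
Profit = 43 + 49 + 50 + 59 = 201

201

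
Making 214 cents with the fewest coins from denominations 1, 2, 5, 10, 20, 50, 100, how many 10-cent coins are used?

Use the largest denomination that fits, subtract, and repeat.
214 − 2×100→14 − 1×10→4 − 2×2→0
Count of 10: 1

1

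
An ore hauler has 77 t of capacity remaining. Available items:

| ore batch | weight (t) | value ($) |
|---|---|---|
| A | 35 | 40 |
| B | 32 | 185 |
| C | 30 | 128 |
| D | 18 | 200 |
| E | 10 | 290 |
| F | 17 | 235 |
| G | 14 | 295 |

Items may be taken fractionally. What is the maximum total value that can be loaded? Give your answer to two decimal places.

Sort by value per unit weight and fill in that order.
Order: E (290/10=29.00) > G (295/14=21.07) > F (235/17=13.82) > D (200/18=11.11) > B (185/32=5.78) > C (128/30=4.27) > A (40/35=1.14)
Fill: take E (10 @ 290) → take G (14 @ 295) → take F (17 @ 235) → take D (18 @ 200) → take 18/32 of B → 104.06; 77/77 used.
Total value = 1124.06

1124.06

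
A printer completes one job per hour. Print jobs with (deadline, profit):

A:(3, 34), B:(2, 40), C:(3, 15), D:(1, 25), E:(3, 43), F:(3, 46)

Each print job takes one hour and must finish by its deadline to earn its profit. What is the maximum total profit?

129

Profit order: F=46 E=43 B=40 A=34 D=25 C=15
Assign: F→slot 3, E→slot 2, B→slot 1, A skipped, D skipped, C skipped.
Slots: [1:B] [2:E] [3:F]
Profit = 40 + 43 + 46 = 129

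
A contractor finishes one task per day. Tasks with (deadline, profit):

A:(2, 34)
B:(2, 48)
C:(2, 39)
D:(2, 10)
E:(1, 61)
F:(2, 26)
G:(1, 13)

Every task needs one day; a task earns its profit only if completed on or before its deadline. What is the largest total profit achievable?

Take jobs in profit order; each goes to the latest open slot no later than its deadline.
By profit: E(d1,61), B(d2,48), C(d2,39), A(d2,34), F(d2,26), G(d1,13), D(d2,10)
E→slot 1; B→slot 2; C skipped; A skipped; F skipped; G skipped; D skipped.
Profit = 61 + 48 = 109

109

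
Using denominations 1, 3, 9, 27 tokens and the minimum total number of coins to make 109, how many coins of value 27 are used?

4

Greedy: take as many of the largest coin as possible, then repeat with the remainder.
109 = 4×27 + 1×1
Count of 27: 4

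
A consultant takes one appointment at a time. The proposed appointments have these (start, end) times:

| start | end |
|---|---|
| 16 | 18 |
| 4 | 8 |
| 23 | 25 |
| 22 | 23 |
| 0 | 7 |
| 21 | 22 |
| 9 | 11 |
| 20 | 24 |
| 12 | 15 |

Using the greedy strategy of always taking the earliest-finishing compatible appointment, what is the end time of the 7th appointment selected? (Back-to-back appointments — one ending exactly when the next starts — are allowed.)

By end time: (0,7), (4,8), (9,11), (12,15), (16,18), (21,22), (22,23), (20,24), (23,25).
Pick (0,7); next start ≥ 7 → (9,11); next start ≥ 11 → (12,15); next start ≥ 15 → (16,18); next start ≥ 18 → (21,22); next start ≥ 22 → (22,23); next start ≥ 23 → (23,25).
Selected: (0,7) (9,11) (12,15) (16,18) (21,22) (22,23) (23,25)

25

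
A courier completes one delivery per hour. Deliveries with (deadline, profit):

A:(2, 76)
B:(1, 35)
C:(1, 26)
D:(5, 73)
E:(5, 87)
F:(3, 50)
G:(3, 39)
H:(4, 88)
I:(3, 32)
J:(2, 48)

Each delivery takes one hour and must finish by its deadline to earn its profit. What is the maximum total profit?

374

Take jobs in profit order; each goes to the latest open slot no later than its deadline.
By profit: H(d4,88), E(d5,87), A(d2,76), D(d5,73), F(d3,50), J(d2,48), G(d3,39), B(d1,35), I(d3,32), C(d1,26)
H→slot 4; E→slot 5; A→slot 2; D→slot 3; F→slot 1; J skipped; G skipped; B skipped; I skipped; C skipped.
Profit = 50 + 76 + 73 + 88 + 87 = 374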